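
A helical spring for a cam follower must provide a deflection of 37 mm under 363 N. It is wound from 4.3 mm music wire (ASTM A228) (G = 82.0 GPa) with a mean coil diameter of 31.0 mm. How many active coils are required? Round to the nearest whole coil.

12

Required rate k = F/δ = 363/37 = 9.8108 N/mm
N_a = Gd⁴/(8D³k) = (82.0×10³ × 4.3⁴)/(8 × 31.0³ × 9.8108)
    = 2.80342e+07 / 2.33819e+06 = 11.99 → 12 coils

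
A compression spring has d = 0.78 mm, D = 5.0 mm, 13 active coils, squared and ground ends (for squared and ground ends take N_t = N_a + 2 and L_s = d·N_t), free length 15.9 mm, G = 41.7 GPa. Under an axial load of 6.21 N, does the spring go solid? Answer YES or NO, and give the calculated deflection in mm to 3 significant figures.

YES, δ = 5.23 mm

k = Gd⁴/(8D³N_a) = (41.7×10³)(0.78⁴)/(8·5.0³·13) = 1.1873 N/mm
N_t = 15; L_s = 0.78·15 = 11.7 mm; δ_solid = L₀ − L_s = 15.9 − 11.7 = 4.2 mm
δ = F/k = 6.21/1.1873 = 5.2302 mm
δ ≥ δ_solid → spring goes solid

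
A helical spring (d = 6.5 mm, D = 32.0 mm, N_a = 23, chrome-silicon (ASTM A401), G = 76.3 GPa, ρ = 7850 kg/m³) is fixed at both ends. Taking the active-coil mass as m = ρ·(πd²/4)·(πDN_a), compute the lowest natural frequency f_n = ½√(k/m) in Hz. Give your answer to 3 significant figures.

k = Gd⁴/(8D³N_a) = (76.3×10³)(6.5⁴)/(8·32.0³·23) = 22.59 N/mm = 22590 N/m
Wire length L = πDN_a = π·32.0·23 = 2312.2 mm
m = ρ·(πd²/4)·L = 7850 × 33.183×10⁻⁶ m² × 2.3122 m = 0.6023 kg
f_n = ½√(k/m) = 0.5·√(22590/0.6023) = 0.5·√(37506) = 96.832 Hz

96.8 Hz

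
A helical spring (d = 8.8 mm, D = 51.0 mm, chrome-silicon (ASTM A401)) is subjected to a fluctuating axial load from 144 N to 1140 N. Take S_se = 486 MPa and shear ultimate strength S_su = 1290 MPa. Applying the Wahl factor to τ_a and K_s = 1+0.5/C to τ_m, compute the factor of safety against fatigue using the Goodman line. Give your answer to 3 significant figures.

2.86

C = D/d = 51.0/8.8 = 5.7955; K_W = (4C−1)/(4C−4)+0.615/C = 1.2625; K_s = 1+0.5/C = 1.0863
F_a = (F_max−F_min)/2 = 498 N; F_m = (F_max+F_min)/2 = 642 N
τ_a = K_W·8F_aD/(πd³) = 1.2625 × 94.906 = 119.82 MPa
τ_m = K_s·8F_mD/(πd³) = 1.0863 × 122.35 = 132.9 MPa
Goodman: 1/n_f = τ_a/S_se + τ_m/S_su = 119.82/486 + 132.9/1290 = 0.24654 + 0.10303 = 0.34957
n_f = 1/0.34957 = 2.861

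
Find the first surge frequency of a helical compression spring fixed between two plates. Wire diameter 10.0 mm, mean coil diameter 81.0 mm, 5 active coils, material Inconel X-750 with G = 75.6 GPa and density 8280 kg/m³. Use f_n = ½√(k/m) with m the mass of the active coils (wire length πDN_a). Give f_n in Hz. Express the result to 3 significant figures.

k = Gd⁴/(8D³N_a) = (75.6×10³)(10.0⁴)/(8·81.0³·5) = 35.564 N/mm = 35564 N/m
Wire length L = πDN_a = π·81.0·5 = 1272.3 mm
m = ρ·(πd²/4)·L = 8280 × 78.54×10⁻⁶ m² × 1.2723 m = 0.82742 kg
f_n = ½√(k/m) = 0.5·√(35564/0.82742) = 0.5·√(42982) = 103.66 Hz

104 Hz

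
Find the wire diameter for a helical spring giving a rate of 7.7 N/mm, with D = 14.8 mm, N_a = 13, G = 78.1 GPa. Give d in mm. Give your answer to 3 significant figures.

d = (8D³N_a·k / G)^(1/4) = (8·14.8³·13·7.7 / (78.1×10³))^0.25
  = (33.24)^0.25 = 2.4011 mm

2.40 mm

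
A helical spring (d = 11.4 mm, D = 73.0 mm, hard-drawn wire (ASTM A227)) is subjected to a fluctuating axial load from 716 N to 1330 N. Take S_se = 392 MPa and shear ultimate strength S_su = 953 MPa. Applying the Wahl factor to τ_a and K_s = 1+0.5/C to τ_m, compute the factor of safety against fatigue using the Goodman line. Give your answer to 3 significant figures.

3.75

C = D/d = 73.0/11.4 = 6.4035; K_W = (4C−1)/(4C−4)+0.615/C = 1.2348; K_s = 1+0.5/C = 1.0781
F_a = (F_max−F_min)/2 = 307 N; F_m = (F_max+F_min)/2 = 1023 N
τ_a = K_W·8F_aD/(πd³) = 1.2348 × 38.52 = 47.566 MPa
τ_m = K_s·8F_mD/(πd³) = 1.0781 × 128.36 = 138.38 MPa
Goodman: 1/n_f = τ_a/S_se + τ_m/S_su = 47.566/392 + 138.38/953 = 0.12134 + 0.14521 = 0.26655
n_f = 1/0.26655 = 3.752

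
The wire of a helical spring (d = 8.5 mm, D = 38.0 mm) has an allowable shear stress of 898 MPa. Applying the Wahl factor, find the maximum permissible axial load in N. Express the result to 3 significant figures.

C = D/d = 38.0/8.5 = 4.4706
K_W = (4C−1)/(4C−4) + 0.615/C = 16.882/13.882 + 0.1376 = 1.3537
τ_max = K·8FD/(πd³) → F_max = τ_allow·πd³/(8DK)
F_max = 898·π·8.5³/(8·38.0·1.3537) = 1.7325e+06/411.51 = 4210.1 N

4210 N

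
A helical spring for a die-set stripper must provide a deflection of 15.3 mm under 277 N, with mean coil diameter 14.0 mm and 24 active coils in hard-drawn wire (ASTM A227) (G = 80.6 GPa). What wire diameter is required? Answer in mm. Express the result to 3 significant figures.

3.30 mm

Required rate k = F/δ = 277/15.3 = 18.105 N/mm
d = (8D³N_a·k / G)^(1/4) = (8·14.0³·24·18.105 / (80.6×10³))^0.25
  = (118.34)^0.25 = 3.2983 mm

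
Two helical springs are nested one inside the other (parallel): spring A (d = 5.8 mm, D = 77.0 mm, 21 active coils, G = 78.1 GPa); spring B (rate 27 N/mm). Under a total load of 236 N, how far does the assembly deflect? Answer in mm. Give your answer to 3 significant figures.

8.38 mm

k_A = Gd⁴/(8D³N_a) = (78.1×10³)(5.8⁴)/(8·77.0³·21) = 1.1523 N/mm
Parallel: k_eq = 1.1523 + 27 = 28.152 N/mm
δ = F/k_eq = 236/28.152 = 8.383 mm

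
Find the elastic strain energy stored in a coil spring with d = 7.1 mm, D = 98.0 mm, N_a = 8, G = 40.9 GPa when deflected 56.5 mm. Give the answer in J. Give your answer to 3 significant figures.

2.75 J

k = Gd⁴/(8D³N_a) = (40.9×10³)(7.1⁴)/(8·98.0³·8) = 1.7254 N/mm
U = ½kδ² = 0.5 × 1.7254 × 56.5² = 2754 N·mm = 2.754 J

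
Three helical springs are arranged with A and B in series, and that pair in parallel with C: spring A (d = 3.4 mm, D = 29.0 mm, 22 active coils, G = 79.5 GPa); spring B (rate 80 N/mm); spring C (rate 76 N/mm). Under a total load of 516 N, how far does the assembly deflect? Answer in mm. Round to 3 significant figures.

6.58 mm

k_A = Gd⁴/(8D³N_a) = (79.5×10³)(3.4⁴)/(8·29.0³·22) = 2.475 N/mm
Springs A,B series: k_AB = 1/(1/2.475+1/80) = 2.4007 N/mm; parallel with C: k_eq = 2.4007+76 = 78.401 N/mm
δ = F/k_eq = 516/78.401 = 6.5816 mm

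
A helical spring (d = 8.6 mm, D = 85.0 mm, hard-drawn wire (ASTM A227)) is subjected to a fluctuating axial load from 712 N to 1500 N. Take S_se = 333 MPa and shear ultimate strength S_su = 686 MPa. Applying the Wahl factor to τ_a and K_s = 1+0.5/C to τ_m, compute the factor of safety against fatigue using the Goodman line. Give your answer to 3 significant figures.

C = D/d = 85.0/8.6 = 9.8837; K_W = (4C−1)/(4C−4)+0.615/C = 1.1466; K_s = 1+0.5/C = 1.0506
F_a = (F_max−F_min)/2 = 394 N; F_m = (F_max+F_min)/2 = 1106 N
τ_a = K_W·8F_aD/(πd³) = 1.1466 × 134.08 = 153.74 MPa
τ_m = K_s·8F_mD/(πd³) = 1.0506 × 376.37 = 395.41 MPa
Goodman: 1/n_f = τ_a/S_se + τ_m/S_su = 153.74/333 + 395.41/686 = 0.46168 + 0.57640 = 1.0381
n_f = 1/1.0381 = 0.9633

0.963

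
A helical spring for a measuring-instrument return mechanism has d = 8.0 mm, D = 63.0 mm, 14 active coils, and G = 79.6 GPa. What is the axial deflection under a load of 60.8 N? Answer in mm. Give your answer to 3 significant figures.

k = Gd⁴/(8D³N_a) = (79.6×10³)(8.0⁴)/(8·63.0³·14) = 11.642 N/mm
δ = F/k = 60.8 / 11.642 = 5.2224 mm

5.22 mm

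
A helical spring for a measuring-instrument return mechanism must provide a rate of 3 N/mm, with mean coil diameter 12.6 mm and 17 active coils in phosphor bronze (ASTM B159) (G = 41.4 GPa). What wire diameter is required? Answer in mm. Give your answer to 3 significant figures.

d = (8D³N_a·k / G)^(1/4) = (8·12.6³·17·3 / (41.4×10³))^0.25
  = (19.714)^0.25 = 2.1071 mm

2.11 mm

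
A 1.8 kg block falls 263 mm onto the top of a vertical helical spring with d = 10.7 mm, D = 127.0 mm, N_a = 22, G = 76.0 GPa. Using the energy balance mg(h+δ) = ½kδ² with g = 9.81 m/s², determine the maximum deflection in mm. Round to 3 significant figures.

k = Gd⁴/(8D³N_a) = (76.0×10³)(10.7⁴)/(8·127.0³·22) = 2.7633 N/mm
W = mg = 1.8 × 9.81 = 17.658 N
½kδ² − Wδ − Wh = 0 → δ = (W + √(W² + 2kWh))/k
δ = (17.658 + √(311.8 + 25665.6))/2.7633 = (17.658 + 161.18)/2.7633 = 64.718 mm

64.7 mm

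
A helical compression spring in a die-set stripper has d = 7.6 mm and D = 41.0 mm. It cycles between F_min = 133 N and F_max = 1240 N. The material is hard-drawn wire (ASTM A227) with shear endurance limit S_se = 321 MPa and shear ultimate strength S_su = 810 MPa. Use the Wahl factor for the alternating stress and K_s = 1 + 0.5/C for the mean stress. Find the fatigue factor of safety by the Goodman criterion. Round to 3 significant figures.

1.34

C = D/d = 41.0/7.6 = 5.3947; K_W = (4C−1)/(4C−4)+0.615/C = 1.2847; K_s = 1+0.5/C = 1.0927
F_a = (F_max−F_min)/2 = 553.5 N; F_m = (F_max+F_min)/2 = 686.5 N
τ_a = K_W·8F_aD/(πd³) = 1.2847 × 131.64 = 169.12 MPa
τ_m = K_s·8F_mD/(πd³) = 1.0927 × 163.28 = 178.41 MPa
Goodman: 1/n_f = τ_a/S_se + τ_m/S_su = 169.12/321 + 178.41/810 = 0.52685 + 0.22026 = 0.7471
n_f = 1/0.7471 = 1.339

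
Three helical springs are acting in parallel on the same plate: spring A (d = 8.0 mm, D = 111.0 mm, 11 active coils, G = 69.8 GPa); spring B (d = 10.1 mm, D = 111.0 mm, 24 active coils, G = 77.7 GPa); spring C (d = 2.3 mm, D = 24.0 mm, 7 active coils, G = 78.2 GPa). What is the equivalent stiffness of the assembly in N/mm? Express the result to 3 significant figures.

8.28 N/mm

k_A = Gd⁴/(8D³N_a) = (69.8×10³)(8.0⁴)/(8·111.0³·11) = 2.3755 N/mm
k_B = Gd⁴/(8D³N_a) = (77.7×10³)(10.1⁴)/(8·111.0³·24) = 3.0792 N/mm
k_C = Gd⁴/(8D³N_a) = (78.2×10³)(2.3⁴)/(8·24.0³·7) = 2.8268 N/mm
Parallel: k_eq = 2.3755 + 3.0792 + 2.8268 = 8.2815 N/mm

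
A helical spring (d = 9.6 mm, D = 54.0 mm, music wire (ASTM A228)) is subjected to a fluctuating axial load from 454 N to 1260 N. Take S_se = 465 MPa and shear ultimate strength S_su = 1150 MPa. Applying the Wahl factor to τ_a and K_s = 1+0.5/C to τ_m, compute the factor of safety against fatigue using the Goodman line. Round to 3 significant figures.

C = D/d = 54.0/9.6 = 5.6250; K_W = (4C−1)/(4C−4)+0.615/C = 1.2715; K_s = 1+0.5/C = 1.0889
F_a = (F_max−F_min)/2 = 403 N; F_m = (F_max+F_min)/2 = 857 N
τ_a = K_W·8F_aD/(πd³) = 1.2715 × 62.636 = 79.642 MPa
τ_m = K_s·8F_mD/(πd³) = 1.0889 × 133.2 = 145.04 MPa
Goodman: 1/n_f = τ_a/S_se + τ_m/S_su = 79.642/465 + 145.04/1150 = 0.17127 + 0.12612 = 0.29739
n_f = 1/0.29739 = 3.363

3.36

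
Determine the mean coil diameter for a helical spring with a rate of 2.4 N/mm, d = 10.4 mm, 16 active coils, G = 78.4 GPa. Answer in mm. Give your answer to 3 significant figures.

144 mm

D = (Gd⁴/(8N_a·k))^(1/3) = (78.4×10³·10.4⁴/(8·16·2.4))^(1/3)
  = (2.98558e+06)^(1/3) = 143.9934 mm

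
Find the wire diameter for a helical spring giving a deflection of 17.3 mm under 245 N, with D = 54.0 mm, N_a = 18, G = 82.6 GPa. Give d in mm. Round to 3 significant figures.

Required rate k = F/δ = 245/17.3 = 14.162 N/mm
d = (8D³N_a·k / G)^(1/4) = (8·54.0³·18·14.162 / (82.6×10³))^0.25
  = (3887.6)^0.25 = 7.8963 mm

7.90 mm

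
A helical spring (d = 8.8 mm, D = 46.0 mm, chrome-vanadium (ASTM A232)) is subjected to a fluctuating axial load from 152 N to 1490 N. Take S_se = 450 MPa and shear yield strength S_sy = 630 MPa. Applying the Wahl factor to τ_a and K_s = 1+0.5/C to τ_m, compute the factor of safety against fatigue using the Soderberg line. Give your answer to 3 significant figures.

C = D/d = 46.0/8.8 = 5.2273; K_W = (4C−1)/(4C−4)+0.615/C = 1.2951; K_s = 1+0.5/C = 1.0957
F_a = (F_max−F_min)/2 = 669 N; F_m = (F_max+F_min)/2 = 821 N
τ_a = K_W·8F_aD/(πd³) = 1.2951 × 114.99 = 148.93 MPa
τ_m = K_s·8F_mD/(πd³) = 1.0957 × 141.12 = 154.62 MPa
Soderberg: 1/n_f = τ_a/S_se + τ_m/S_sy = 148.93/450 + 154.62/630 = 0.33095 + 0.24543 = 0.57637
n_f = 1/0.57637 = 1.735

1.73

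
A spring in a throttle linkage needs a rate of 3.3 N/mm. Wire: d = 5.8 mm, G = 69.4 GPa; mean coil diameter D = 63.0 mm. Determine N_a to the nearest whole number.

12

N_a = Gd⁴/(8D³k) = (69.4×10³ × 5.8⁴)/(8 × 63.0³ × 3.3)
    = 7.85365e+07 / 6.60124e+06 = 11.9 → 12 coils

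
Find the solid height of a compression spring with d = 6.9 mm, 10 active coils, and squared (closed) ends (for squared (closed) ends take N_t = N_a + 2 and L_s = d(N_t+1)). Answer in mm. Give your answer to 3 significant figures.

squared (closed) ends: N_t = N_a + 2 = 10 + 2 = 12
L_s = d·(N_t+1) = 6.9 × 13 = 89.7 mm

89.7 mm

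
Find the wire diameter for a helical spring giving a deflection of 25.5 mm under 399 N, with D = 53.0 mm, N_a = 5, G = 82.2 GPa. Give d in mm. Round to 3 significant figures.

5.80 mm

Required rate k = F/δ = 399/25.5 = 15.647 N/mm
d = (8D³N_a·k / G)^(1/4) = (8·53.0³·5·15.647 / (82.2×10³))^0.25
  = (1133.6)^0.25 = 5.8025 mm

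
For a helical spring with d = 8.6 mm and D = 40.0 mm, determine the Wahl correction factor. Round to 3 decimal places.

1.338

C = D/d = 40.0/8.6 = 4.6512
K_W = (4C−1)/(4C−4) + 0.615/C = 17.605/14.605 + 0.1322 = 1.3376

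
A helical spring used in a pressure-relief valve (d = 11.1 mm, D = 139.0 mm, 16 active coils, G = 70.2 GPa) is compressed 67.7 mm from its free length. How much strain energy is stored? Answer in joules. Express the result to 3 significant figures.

k = Gd⁴/(8D³N_a) = (70.2×10³)(11.1⁴)/(8·139.0³·16) = 3.1001 N/mm
U = ½kδ² = 0.5 × 3.1001 × 67.7² = 7104.3 N·mm = 7.1043 J

7.10 J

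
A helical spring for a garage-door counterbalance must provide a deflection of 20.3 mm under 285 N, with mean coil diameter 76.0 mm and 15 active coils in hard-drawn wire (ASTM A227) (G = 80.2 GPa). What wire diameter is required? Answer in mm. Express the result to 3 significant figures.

9.80 mm

Required rate k = F/δ = 285/20.3 = 14.039 N/mm
d = (8D³N_a·k / G)^(1/4) = (8·76.0³·15·14.039 / (80.2×10³))^0.25
  = (9221.4)^0.25 = 9.7994 mm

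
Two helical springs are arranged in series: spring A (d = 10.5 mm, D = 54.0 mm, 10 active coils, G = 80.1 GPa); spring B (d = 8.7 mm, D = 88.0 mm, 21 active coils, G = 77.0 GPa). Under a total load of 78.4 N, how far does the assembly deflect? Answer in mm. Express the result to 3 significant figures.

k_A = Gd⁴/(8D³N_a) = (80.1×10³)(10.5⁴)/(8·54.0³·10) = 77.289 N/mm
k_B = Gd⁴/(8D³N_a) = (77.0×10³)(8.7⁴)/(8·88.0³·21) = 3.8531 N/mm
Series: 1/k_eq = 1/77.289 + 1/3.8531 = 0.27247; k_eq = 3.6701 N/mm
δ = F/k_eq = 78.4/3.6701 = 21.362 mm

21.4 mm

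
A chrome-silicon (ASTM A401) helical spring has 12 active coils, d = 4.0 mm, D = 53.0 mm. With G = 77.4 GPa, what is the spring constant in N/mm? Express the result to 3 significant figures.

k = Gd⁴/(8D³N_a) = (77.4×10³ × 4.0⁴) / (8 × 53.0³ × 12)
  = 1.98144e+07 / 1.42922e+07 = 1.3864 N/mm

1.39 N/mm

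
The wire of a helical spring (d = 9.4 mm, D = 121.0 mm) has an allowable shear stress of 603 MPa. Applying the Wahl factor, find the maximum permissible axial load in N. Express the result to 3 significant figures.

1460 N

C = D/d = 121.0/9.4 = 12.8723
K_W = (4C−1)/(4C−4) + 0.615/C = 50.489/47.489 + 0.0478 = 1.1109
τ_max = K·8FD/(πd³) → F_max = τ_allow·πd³/(8DK)
F_max = 603·π·9.4³/(8·121.0·1.1109) = 1.5734e+06/1075.4 = 1463.1 N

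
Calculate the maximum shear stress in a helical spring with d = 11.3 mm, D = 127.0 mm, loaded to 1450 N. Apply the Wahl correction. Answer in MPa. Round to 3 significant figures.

367 MPa

Spring index C = D/d = 127.0/11.3 = 11.2389
K_W = (4C−1)/(4C−4) + 0.615/C = 43.956/40.956 + 0.0547 = 1.1280
τ₀ = 8FD/(πd³) = 8·1450·127.0/(π·11.3³) = 1.4732e+06/4533 = 324.99 MPa
τ_max = K·τ₀ = 1.1280 × 324.99 = 366.58 MPa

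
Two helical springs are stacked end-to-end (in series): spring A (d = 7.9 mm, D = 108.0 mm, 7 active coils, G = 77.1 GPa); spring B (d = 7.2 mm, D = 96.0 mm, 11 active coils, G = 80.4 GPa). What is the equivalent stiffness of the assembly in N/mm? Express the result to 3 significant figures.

k_A = Gd⁴/(8D³N_a) = (77.1×10³)(7.9⁴)/(8·108.0³·7) = 4.257 N/mm
k_B = Gd⁴/(8D³N_a) = (80.4×10³)(7.2⁴)/(8·96.0³·11) = 2.7752 N/mm
Series: 1/k_eq = 1/4.257 + 1/2.7752 = 0.59525; k_eq = 1.68 N/mm

1.68 N/mm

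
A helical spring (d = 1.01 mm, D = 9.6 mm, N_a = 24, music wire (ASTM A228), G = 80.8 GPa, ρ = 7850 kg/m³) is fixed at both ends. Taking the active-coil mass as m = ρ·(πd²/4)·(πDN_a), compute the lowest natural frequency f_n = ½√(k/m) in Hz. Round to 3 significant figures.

k = Gd⁴/(8D³N_a) = (80.8×10³)(1.01⁴)/(8·9.6³·24) = 0.49497 N/mm = 494.97 N/m
Wire length L = πDN_a = π·9.6·24 = 723.82 mm
m = ρ·(πd²/4)·L = 7850 × 0.80118×10⁻⁶ m² × 0.72382 m = 0.0045523 kg
f_n = ½√(k/m) = 0.5·√(494.97/0.0045523) = 0.5·√(1.0873e+05) = 164.87 Hz

165 Hz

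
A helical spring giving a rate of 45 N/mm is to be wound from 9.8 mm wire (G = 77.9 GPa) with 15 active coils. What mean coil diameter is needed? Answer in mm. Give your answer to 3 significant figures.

D = (Gd⁴/(8N_a·k))^(1/3) = (77.9×10³·9.8⁴/(8·15·45))^(1/3)
  = (133060)^(1/3) = 51.0524 mm

51.1 mm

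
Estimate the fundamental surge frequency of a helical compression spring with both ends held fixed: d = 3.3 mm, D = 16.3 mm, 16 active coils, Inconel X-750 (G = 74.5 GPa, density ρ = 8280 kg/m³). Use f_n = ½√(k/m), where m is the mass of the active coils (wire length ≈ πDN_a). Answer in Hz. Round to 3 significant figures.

262 Hz

k = Gd⁴/(8D³N_a) = (74.5×10³)(3.3⁴)/(8·16.3³·16) = 15.938 N/mm = 15938 N/m
Wire length L = πDN_a = π·16.3·16 = 819.33 mm
m = ρ·(πd²/4)·L = 8280 × 8.553×10⁻⁶ m² × 0.81933 m = 0.058024 kg
f_n = ½√(k/m) = 0.5·√(15938/0.058024) = 0.5·√(2.7468e+05) = 262.05 Hz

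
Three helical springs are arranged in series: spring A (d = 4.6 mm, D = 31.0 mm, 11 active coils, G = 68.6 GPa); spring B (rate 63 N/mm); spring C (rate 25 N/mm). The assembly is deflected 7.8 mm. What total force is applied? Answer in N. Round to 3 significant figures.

k_A = Gd⁴/(8D³N_a) = (68.6×10³)(4.6⁴)/(8·31.0³·11) = 11.716 N/mm
Series: 1/k_eq = 1/11.716 + 1/63 + 1/25 = 0.14122; k_eq = 7.0809 N/mm
F = k_eq·δ = 7.0809·7.8 = 55.231 N

55.2 N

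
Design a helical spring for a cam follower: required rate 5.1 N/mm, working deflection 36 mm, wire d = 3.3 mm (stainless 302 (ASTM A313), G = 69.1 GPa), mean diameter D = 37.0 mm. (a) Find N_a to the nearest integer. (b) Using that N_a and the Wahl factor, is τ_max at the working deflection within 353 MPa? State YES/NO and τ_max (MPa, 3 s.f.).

N_a = Gd⁴/(8D³k) = (69.1×10³)(3.3⁴)/(8·37.0³·5.1) = 3.965 → N_a = 4
Actual rate k = Gd⁴/(8D³·4) = 5.0557 N/mm
Working load F = kδ = 5.0557·36 = 182 N
C = 37.0/3.3 = 11.2121; K_W = (4C−1)/(4C−4)+0.615/C = 1.1283
τ_max = K_W·8FD/(πd³) = 1.1283·477.18 = 538.4 MPa
τ_max > 353 MPa → exceeds allowable

(a) 4 coils; (b) NO, τ_max = 538 MPa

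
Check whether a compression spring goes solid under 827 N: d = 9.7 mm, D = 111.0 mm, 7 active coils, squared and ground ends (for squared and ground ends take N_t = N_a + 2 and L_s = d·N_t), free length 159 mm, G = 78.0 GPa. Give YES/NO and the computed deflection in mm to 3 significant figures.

YES, δ = 91.7 mm

k = Gd⁴/(8D³N_a) = (78.0×10³)(9.7⁴)/(8·111.0³·7) = 9.0162 N/mm
N_t = 9; L_s = 9.7·9 = 87.3 mm; δ_solid = L₀ − L_s = 159 − 87.3 = 71.7 mm
δ = F/k = 827/9.0162 = 91.724 mm
δ ≥ δ_solid → spring goes solid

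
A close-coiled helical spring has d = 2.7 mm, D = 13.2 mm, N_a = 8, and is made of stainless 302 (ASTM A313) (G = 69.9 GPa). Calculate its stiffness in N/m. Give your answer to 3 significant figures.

k = Gd⁴/(8D³N_a) = (69.9×10³ × 2.7⁴) / (8 × 13.2³ × 8)
  = 3.71477e+06 / 147198 = 25.237 N/mm = 25237 N/m

25200 N/m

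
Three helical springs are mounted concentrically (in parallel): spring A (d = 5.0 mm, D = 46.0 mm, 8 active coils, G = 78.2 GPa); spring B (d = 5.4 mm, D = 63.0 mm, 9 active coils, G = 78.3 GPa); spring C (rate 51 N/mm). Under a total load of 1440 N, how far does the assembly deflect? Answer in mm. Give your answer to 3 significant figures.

23.0 mm

k_A = Gd⁴/(8D³N_a) = (78.2×10³)(5.0⁴)/(8·46.0³·8) = 7.8457 N/mm
k_B = Gd⁴/(8D³N_a) = (78.3×10³)(5.4⁴)/(8·63.0³·9) = 3.6981 N/mm
Parallel: k_eq = 7.8457 + 3.6981 + 51 = 62.544 N/mm
δ = F/k_eq = 1440/62.544 = 23.024 mm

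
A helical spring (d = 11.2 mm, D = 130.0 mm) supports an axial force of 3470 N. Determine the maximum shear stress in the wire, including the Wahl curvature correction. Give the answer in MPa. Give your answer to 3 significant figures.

919 MPa

Spring index C = D/d = 130.0/11.2 = 11.6071
K_W = (4C−1)/(4C−4) + 0.615/C = 45.429/42.429 + 0.0530 = 1.1237
τ₀ = 8FD/(πd³) = 8·3470·130.0/(π·11.2³) = 3.6088e+06/4413.7 = 817.63 MPa
τ_max = K·τ₀ = 1.1237 × 817.63 = 918.77 MPa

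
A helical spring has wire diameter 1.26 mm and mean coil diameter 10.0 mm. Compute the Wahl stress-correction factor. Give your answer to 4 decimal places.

1.1856

C = D/d = 10.0/1.26 = 7.9365
K_W = (4C−1)/(4C−4) + 0.615/C = 30.746/27.746 + 0.0775 = 1.1856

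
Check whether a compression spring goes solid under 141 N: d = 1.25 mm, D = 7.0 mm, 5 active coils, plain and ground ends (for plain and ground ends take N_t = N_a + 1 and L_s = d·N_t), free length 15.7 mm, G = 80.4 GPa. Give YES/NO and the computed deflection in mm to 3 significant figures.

k = Gd⁴/(8D³N_a) = (80.4×10³)(1.25⁴)/(8·7.0³·5) = 14.307 N/mm
N_t = 6; L_s = 1.25·6 = 7.5 mm; δ_solid = L₀ − L_s = 15.7 − 7.5 = 8.2 mm
δ = F/k = 141/14.307 = 9.8555 mm
δ ≥ δ_solid → spring goes solid

YES, δ = 9.86 mm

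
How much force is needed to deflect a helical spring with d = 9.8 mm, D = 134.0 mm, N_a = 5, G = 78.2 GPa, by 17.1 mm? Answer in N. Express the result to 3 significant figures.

k = Gd⁴/(8D³N_a) = (78.2×10³)(9.8⁴)/(8·134.0³·5) = 7.4944 N/mm
F = k·δ = 7.4944 × 17.1 = 128.15 N

128 N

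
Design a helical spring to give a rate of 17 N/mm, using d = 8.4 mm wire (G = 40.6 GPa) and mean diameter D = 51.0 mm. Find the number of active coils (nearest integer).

11

N_a = Gd⁴/(8D³k) = (40.6×10³ × 8.4⁴)/(8 × 51.0³ × 17)
    = 2.02136e+08 / 1.80405e+07 = 11.2 → 11 coils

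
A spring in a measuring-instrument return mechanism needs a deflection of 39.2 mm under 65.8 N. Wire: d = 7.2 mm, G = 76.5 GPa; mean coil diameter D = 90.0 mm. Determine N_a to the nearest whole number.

Required rate k = F/δ = 65.8/39.2 = 1.6786 N/mm
N_a = Gd⁴/(8D³k) = (76.5×10³ × 7.2⁴)/(8 × 90.0³ × 1.6786)
    = 2.05585e+08 / 9.78943e+06 = 21 → 21 coils

21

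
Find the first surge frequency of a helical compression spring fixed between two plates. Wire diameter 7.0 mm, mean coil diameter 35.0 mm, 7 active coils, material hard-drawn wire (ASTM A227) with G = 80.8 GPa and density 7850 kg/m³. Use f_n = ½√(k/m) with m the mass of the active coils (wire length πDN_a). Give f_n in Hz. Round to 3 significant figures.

295 Hz

k = Gd⁴/(8D³N_a) = (80.8×10³)(7.0⁴)/(8·35.0³·7) = 80.8 N/mm = 80800 N/m
Wire length L = πDN_a = π·35.0·7 = 769.69 mm
m = ρ·(πd²/4)·L = 7850 × 38.485×10⁻⁶ m² × 0.76969 m = 0.23253 kg
f_n = ½√(k/m) = 0.5·√(80800/0.23253) = 0.5·√(3.4749e+05) = 294.74 Hz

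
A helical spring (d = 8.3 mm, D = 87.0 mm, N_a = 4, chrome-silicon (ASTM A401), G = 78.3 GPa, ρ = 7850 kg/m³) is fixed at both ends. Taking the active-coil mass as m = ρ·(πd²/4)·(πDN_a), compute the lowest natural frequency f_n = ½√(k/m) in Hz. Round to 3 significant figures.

k = Gd⁴/(8D³N_a) = (78.3×10³)(8.3⁴)/(8·87.0³·4) = 17.635 N/mm = 17635 N/m
Wire length L = πDN_a = π·87.0·4 = 1093.3 mm
m = ρ·(πd²/4)·L = 7850 × 54.106×10⁻⁶ m² × 1.0933 m = 0.46435 kg
f_n = ½√(k/m) = 0.5·√(17635/0.46435) = 0.5·√(37977) = 97.439 Hz

97.4 Hz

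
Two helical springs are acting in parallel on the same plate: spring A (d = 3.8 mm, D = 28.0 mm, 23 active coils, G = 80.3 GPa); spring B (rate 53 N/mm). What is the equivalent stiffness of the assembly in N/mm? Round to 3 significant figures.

k_A = Gd⁴/(8D³N_a) = (80.3×10³)(3.8⁴)/(8·28.0³·23) = 4.1453 N/mm
Parallel: k_eq = 4.1453 + 53 = 57.145 N/mm

57.1 N/mm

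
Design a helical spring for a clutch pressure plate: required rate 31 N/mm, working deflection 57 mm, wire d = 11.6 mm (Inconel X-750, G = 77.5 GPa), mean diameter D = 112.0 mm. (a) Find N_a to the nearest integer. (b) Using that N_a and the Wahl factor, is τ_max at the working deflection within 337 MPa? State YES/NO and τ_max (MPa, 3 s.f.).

N_a = Gd⁴/(8D³k) = (77.5×10³)(11.6⁴)/(8·112.0³·31) = 4.027 → N_a = 4
Actual rate k = Gd⁴/(8D³·4) = 31.213 N/mm
Working load F = kδ = 31.213·57 = 1779.1 N
C = 112.0/11.6 = 9.6552; K_W = (4C−1)/(4C−4)+0.615/C = 1.1503
τ_max = K_W·8FD/(πd³) = 1.1503·325.08 = 373.95 MPa
τ_max > 337 MPa → exceeds allowable

(a) 4 coils; (b) NO, τ_max = 374 MPa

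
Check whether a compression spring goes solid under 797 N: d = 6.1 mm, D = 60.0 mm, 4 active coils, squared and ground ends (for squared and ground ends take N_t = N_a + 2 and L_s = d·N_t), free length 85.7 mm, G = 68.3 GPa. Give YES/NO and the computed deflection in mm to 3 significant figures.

k = Gd⁴/(8D³N_a) = (68.3×10³)(6.1⁴)/(8·60.0³·4) = 13.682 N/mm
N_t = 6; L_s = 6.1·6 = 36.6 mm; δ_solid = L₀ − L_s = 85.7 − 36.6 = 49.1 mm
δ = F/k = 797/13.682 = 58.253 mm
δ ≥ δ_solid → spring goes solid

YES, δ = 58.3 mm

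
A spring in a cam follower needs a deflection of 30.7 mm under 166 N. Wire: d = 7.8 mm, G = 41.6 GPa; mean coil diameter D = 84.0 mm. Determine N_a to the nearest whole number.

Required rate k = F/δ = 166/30.7 = 5.4072 N/mm
N_a = Gd⁴/(8D³k) = (41.6×10³ × 7.8⁴)/(8 × 84.0³ × 5.4072)
    = 1.53983e+08 / 2.56388e+07 = 6.006 → 6 coils

6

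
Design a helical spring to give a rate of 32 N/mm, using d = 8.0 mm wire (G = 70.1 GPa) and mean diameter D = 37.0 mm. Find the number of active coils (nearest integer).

N_a = Gd⁴/(8D³k) = (70.1×10³ × 8.0⁴)/(8 × 37.0³ × 32)
    = 2.8713e+08 / 1.29672e+07 = 22.14 → 22 coils

22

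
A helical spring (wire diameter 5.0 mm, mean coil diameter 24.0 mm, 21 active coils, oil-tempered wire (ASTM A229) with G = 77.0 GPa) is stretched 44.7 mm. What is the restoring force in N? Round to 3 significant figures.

926 N

k = Gd⁴/(8D³N_a) = (77.0×10³)(5.0⁴)/(8·24.0³·21) = 20.722 N/mm
F = k·δ = 20.722 × 44.7 = 926.27 N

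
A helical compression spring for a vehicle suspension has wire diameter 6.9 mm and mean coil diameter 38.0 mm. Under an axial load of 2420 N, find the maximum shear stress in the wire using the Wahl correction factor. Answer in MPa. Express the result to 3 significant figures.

Spring index C = D/d = 38.0/6.9 = 5.5072
K_W = (4C−1)/(4C−4) + 0.615/C = 21.029/18.029 + 0.1117 = 1.2781
τ₀ = 8FD/(πd³) = 8·2420·38.0/(π·6.9³) = 735680/1032 = 712.84 MPa
τ_max = K·τ₀ = 1.2781 × 712.84 = 911.06 MPa

911 MPa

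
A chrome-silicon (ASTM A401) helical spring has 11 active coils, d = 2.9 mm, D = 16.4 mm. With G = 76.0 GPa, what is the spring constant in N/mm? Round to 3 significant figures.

k = Gd⁴/(8D³N_a) = (76.0×10³ × 2.9⁴) / (8 × 16.4³ × 11)
  = 5.37534e+06 / 388163 = 13.848 N/mm

13.8 N/mm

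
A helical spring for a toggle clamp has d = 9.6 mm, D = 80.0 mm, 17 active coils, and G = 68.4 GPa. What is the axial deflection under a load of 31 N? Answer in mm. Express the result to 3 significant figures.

3.72 mm

k = Gd⁴/(8D³N_a) = (68.4×10³)(9.6⁴)/(8·80.0³·17) = 8.3432 N/mm
δ = F/k = 31 / 8.3432 = 3.7156 mm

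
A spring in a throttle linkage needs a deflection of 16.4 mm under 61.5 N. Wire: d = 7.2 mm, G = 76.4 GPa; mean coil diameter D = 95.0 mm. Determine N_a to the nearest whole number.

8

Required rate k = F/δ = 61.5/16.4 = 3.75 N/mm
N_a = Gd⁴/(8D³k) = (76.4×10³ × 7.2⁴)/(8 × 95.0³ × 3.75)
    = 2.05316e+08 / 2.57213e+07 = 7.982 → 8 coils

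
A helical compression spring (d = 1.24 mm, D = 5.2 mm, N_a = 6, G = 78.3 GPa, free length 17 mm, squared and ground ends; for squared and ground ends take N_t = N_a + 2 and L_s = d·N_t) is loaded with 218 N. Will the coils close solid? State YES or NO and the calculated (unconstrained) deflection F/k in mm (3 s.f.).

YES, δ = 7.95 mm

k = Gd⁴/(8D³N_a) = (78.3×10³)(1.24⁴)/(8·5.2³·6) = 27.428 N/mm
N_t = 8; L_s = 1.24·8 = 9.92 mm; δ_solid = L₀ − L_s = 17 − 9.92 = 7.08 mm
δ = F/k = 218/27.428 = 7.948 mm
δ ≥ δ_solid → spring goes solid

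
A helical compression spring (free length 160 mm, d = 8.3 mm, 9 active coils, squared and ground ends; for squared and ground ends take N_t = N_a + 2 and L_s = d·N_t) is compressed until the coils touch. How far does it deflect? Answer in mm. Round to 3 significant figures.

N_t = 11; L_s = 8.3·11 = 91.3 mm
δ_solid = L₀ − L_s = 160 − 91.3 = 68.7 mm

68.7 mm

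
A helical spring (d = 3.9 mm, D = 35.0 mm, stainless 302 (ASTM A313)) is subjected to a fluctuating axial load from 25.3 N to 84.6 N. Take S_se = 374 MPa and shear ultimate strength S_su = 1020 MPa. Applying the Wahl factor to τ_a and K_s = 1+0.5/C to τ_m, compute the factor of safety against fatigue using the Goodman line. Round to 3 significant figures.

C = D/d = 35.0/3.9 = 8.9744; K_W = (4C−1)/(4C−4)+0.615/C = 1.1626; K_s = 1+0.5/C = 1.0557
F_a = (F_max−F_min)/2 = 29.65 N; F_m = (F_max+F_min)/2 = 54.95 N
τ_a = K_W·8F_aD/(πd³) = 1.1626 × 44.549 = 51.792 MPa
τ_m = K_s·8F_mD/(πd³) = 1.0557 × 82.562 = 87.162 MPa
Goodman: 1/n_f = τ_a/S_se + τ_m/S_su = 51.792/374 + 87.162/1020 = 0.13848 + 0.08545 = 0.22393
n_f = 1/0.22393 = 4.466

4.47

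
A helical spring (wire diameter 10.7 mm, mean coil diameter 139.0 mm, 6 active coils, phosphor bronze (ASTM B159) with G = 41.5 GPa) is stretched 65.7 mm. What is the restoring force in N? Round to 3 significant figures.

277 N

k = Gd⁴/(8D³N_a) = (41.5×10³)(10.7⁴)/(8·139.0³·6) = 4.2199 N/mm
F = k·δ = 4.2199 × 65.7 = 277.24 N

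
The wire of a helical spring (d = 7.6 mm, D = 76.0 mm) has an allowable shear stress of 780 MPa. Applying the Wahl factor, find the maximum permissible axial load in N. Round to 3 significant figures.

C = D/d = 76.0/7.6 = 10.0000
K_W = (4C−1)/(4C−4) + 0.615/C = 39.000/36.000 + 0.0615 = 1.1448
τ_max = K·8FD/(πd³) → F_max = τ_allow·πd³/(8DK)
F_max = 780·π·7.6³/(8·76.0·1.1448) = 1.0757e+06/696.06 = 1545.4 N

1550 N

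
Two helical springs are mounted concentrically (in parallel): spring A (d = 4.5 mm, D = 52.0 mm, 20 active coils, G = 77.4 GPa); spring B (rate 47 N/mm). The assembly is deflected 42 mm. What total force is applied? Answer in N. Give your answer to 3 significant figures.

k_A = Gd⁴/(8D³N_a) = (77.4×10³)(4.5⁴)/(8·52.0³·20) = 1.4108 N/mm
Parallel: k_eq = 1.4108 + 47 = 48.411 N/mm
F = k_eq·δ = 48.411·42 = 2033.3 N

2030 N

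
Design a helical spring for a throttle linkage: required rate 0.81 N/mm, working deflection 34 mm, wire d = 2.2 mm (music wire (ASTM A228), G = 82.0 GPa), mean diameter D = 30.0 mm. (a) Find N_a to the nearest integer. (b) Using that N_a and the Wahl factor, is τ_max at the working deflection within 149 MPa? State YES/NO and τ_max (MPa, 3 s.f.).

(a) 11 coils; (b) NO, τ_max = 218 MPa

N_a = Gd⁴/(8D³k) = (82.0×10³)(2.2⁴)/(8·30.0³·0.81) = 10.98 → N_a = 11
Actual rate k = Gd⁴/(8D³·11) = 0.80846 N/mm
Working load F = kδ = 0.80846·34 = 27.488 N
C = 30.0/2.2 = 13.6364; K_W = (4C−1)/(4C−4)+0.615/C = 1.1045
τ_max = K_W·8FD/(πd³) = 1.1045·197.21 = 217.81 MPa
τ_max > 149 MPa → exceeds allowable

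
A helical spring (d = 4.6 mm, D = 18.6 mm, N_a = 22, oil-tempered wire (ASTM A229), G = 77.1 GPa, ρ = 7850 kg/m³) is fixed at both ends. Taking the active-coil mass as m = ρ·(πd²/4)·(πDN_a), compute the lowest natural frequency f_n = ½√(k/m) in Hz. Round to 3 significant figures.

213 Hz

k = Gd⁴/(8D³N_a) = (77.1×10³)(4.6⁴)/(8·18.6³·22) = 30.481 N/mm = 30481 N/m
Wire length L = πDN_a = π·18.6·22 = 1285.5 mm
m = ρ·(πd²/4)·L = 7850 × 16.619×10⁻⁶ m² × 1.2855 m = 0.16771 kg
f_n = ½√(k/m) = 0.5·√(30481/0.16771) = 0.5·√(1.8175e+05) = 213.16 Hz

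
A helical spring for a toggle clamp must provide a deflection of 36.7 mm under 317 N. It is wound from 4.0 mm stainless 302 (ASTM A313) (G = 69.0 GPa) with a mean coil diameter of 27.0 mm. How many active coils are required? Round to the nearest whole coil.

13

Required rate k = F/δ = 317/36.7 = 8.6376 N/mm
N_a = Gd⁴/(8D³k) = (69.0×10³ × 4.0⁴)/(8 × 27.0³ × 8.6376)
    = 1.7664e+07 / 1.36011e+06 = 12.99 → 13 coils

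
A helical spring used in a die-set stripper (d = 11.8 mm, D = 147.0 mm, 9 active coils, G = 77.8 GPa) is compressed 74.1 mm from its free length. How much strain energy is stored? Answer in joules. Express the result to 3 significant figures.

k = Gd⁴/(8D³N_a) = (77.8×10³)(11.8⁴)/(8·147.0³·9) = 6.5951 N/mm
U = ½kδ² = 0.5 × 6.5951 × 74.1² = 18106 N·mm = 18.106 J

18.1 J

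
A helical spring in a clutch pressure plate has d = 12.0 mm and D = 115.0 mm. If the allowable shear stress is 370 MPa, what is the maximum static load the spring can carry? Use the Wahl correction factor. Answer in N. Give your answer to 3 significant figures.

C = D/d = 115.0/12.0 = 9.5833
K_W = (4C−1)/(4C−4) + 0.615/C = 37.333/34.333 + 0.0642 = 1.1516
τ_max = K·8FD/(πd³) → F_max = τ_allow·πd³/(8DK)
F_max = 370·π·12.0³/(8·115.0·1.1516) = 2.0086e+06/1059.4 = 1895.9 N

1900 N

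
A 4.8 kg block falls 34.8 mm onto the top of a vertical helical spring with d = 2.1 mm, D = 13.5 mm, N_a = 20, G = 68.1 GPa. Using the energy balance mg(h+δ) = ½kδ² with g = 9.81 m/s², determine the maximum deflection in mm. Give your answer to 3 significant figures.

k = Gd⁴/(8D³N_a) = (68.1×10³)(2.1⁴)/(8·13.5³·20) = 3.3644 N/mm
W = mg = 4.8 × 9.81 = 47.088 N
½kδ² − Wδ − Wh = 0 → δ = (W + √(W² + 2kWh))/k
δ = (47.088 + √(2217.3 + 11026.1))/3.3644 = (47.088 + 115.08)/3.3644 = 48.202 mm

48.2 mm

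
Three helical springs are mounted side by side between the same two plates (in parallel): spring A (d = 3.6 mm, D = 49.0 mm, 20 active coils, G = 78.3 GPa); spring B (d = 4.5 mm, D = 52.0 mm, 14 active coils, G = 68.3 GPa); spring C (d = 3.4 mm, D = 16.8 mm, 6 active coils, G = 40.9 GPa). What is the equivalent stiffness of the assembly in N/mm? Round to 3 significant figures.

26.5 N/mm

k_A = Gd⁴/(8D³N_a) = (78.3×10³)(3.6⁴)/(8·49.0³·20) = 0.69866 N/mm
k_B = Gd⁴/(8D³N_a) = (68.3×10³)(4.5⁴)/(8·52.0³·14) = 1.7785 N/mm
k_C = Gd⁴/(8D³N_a) = (40.9×10³)(3.4⁴)/(8·16.8³·6) = 24.014 N/mm
Parallel: k_eq = 0.69866 + 1.7785 + 24.014 = 26.491 N/mm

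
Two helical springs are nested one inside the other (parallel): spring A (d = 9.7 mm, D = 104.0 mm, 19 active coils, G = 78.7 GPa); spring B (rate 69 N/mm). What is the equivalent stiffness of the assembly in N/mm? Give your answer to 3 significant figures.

k_A = Gd⁴/(8D³N_a) = (78.7×10³)(9.7⁴)/(8·104.0³·19) = 4.0749 N/mm
Parallel: k_eq = 4.0749 + 69 = 73.075 N/mm

73.1 N/mm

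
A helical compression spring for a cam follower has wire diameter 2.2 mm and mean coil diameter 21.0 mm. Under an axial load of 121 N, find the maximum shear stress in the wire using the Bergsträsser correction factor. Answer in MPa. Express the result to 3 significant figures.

Spring index C = D/d = 21.0/2.2 = 9.5455
K_B = (4C+2)/(4C−3) = 40.182/35.182 = 1.1421
τ₀ = 8FD/(πd³) = 8·121·21.0/(π·2.2³) = 20328/33.452 = 607.68 MPa
τ_max = K·τ₀ = 1.1421 × 607.68 = 694.05 MPa

694 MPa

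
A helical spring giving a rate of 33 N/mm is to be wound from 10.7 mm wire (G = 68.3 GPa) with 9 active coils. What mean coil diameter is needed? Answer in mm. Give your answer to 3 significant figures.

D = (Gd⁴/(8N_a·k))^(1/3) = (68.3×10³·10.7⁴/(8·9·33))^(1/3)
  = (376799)^(1/3) = 72.2276 mm

72.2 mm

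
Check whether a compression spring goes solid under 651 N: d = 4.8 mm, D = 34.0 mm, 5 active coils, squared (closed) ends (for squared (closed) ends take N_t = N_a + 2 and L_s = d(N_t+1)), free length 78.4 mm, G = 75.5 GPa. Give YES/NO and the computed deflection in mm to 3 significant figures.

NO, δ = 25.5 mm

k = Gd⁴/(8D³N_a) = (75.5×10³)(4.8⁴)/(8·34.0³·5) = 25.493 N/mm
N_t = 7; L_s = 4.8·8 = 38.4 mm; δ_solid = L₀ − L_s = 78.4 − 38.4 = 40 mm
δ = F/k = 651/25.493 = 25.537 mm
δ < δ_solid → spring does not go solid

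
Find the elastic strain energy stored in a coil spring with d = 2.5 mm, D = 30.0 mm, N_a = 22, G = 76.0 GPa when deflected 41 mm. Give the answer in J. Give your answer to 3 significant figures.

0.525 J

k = Gd⁴/(8D³N_a) = (76.0×10³)(2.5⁴)/(8·30.0³·22) = 0.62474 N/mm
U = ½kδ² = 0.5 × 0.62474 × 41² = 525.09 N·mm = 0.52509 J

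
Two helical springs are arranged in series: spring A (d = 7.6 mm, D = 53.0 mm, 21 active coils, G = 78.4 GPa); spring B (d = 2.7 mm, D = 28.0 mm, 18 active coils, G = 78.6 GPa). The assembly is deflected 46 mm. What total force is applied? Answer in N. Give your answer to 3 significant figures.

k_A = Gd⁴/(8D³N_a) = (78.4×10³)(7.6⁴)/(8·53.0³·21) = 10.458 N/mm
k_B = Gd⁴/(8D³N_a) = (78.6×10³)(2.7⁴)/(8·28.0³·18) = 1.3214 N/mm
Series: 1/k_eq = 1/10.458 + 1/1.3214 = 0.85239; k_eq = 1.1732 N/mm
F = k_eq·δ = 1.1732·46 = 53.966 N

54.0 N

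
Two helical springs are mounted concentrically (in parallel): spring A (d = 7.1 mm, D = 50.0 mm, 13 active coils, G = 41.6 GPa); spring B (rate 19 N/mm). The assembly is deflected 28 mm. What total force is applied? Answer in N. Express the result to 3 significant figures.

k_A = Gd⁴/(8D³N_a) = (41.6×10³)(7.1⁴)/(8·50.0³·13) = 8.1317 N/mm
Parallel: k_eq = 8.1317 + 19 = 27.132 N/mm
F = k_eq·δ = 27.132·28 = 759.69 N

760 N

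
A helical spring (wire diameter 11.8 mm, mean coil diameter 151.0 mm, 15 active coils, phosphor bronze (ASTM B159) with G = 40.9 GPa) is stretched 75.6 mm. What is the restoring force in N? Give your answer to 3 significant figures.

k = Gd⁴/(8D³N_a) = (40.9×10³)(11.8⁴)/(8·151.0³·15) = 1.9193 N/mm
F = k·δ = 1.9193 × 75.6 = 145.1 N

145 N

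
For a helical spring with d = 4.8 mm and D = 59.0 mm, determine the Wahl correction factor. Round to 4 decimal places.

1.1165

C = D/d = 59.0/4.8 = 12.2917
K_W = (4C−1)/(4C−4) + 0.615/C = 48.167/45.167 + 0.0500 = 1.1165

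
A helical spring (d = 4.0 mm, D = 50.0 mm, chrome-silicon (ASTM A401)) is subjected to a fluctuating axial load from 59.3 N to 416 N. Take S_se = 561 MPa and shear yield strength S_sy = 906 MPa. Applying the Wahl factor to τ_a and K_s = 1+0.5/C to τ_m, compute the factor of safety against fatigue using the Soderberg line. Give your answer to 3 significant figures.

C = D/d = 50.0/4.0 = 12.5000; K_W = (4C−1)/(4C−4)+0.615/C = 1.1144; K_s = 1+0.5/C = 1.0400
F_a = (F_max−F_min)/2 = 178.35 N; F_m = (F_max+F_min)/2 = 237.65 N
τ_a = K_W·8F_aD/(πd³) = 1.1144 × 354.82 = 395.41 MPa
τ_m = K_s·8F_mD/(πd³) = 1.0400 × 472.79 = 491.7 MPa
Soderberg: 1/n_f = τ_a/S_se + τ_m/S_sy = 395.41/561 + 491.7/906 = 0.70484 + 0.54272 = 1.2476
n_f = 1/1.2476 = 0.8016

0.802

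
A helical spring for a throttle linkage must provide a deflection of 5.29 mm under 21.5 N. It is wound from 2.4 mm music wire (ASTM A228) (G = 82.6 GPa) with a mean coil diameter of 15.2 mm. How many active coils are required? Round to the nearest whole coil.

Required rate k = F/δ = 21.5/5.29 = 4.0643 N/mm
N_a = Gd⁴/(8D³k) = (82.6×10³ × 2.4⁴)/(8 × 15.2³ × 4.0643)
    = 2.74047e+06 / 114184 = 24 → 24 coils

24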